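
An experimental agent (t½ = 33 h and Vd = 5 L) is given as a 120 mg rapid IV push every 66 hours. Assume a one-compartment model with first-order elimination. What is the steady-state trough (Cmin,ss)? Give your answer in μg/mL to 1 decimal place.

8.0 μg/mL

τ = 66 h = 2 half-lives, so f = (1/2)^2 = 0.25.
At steady state, R = 1/(1 − 0.25) = 4/3.
Single-dose peak C₀ = D/Vd = 120/5 = 24 μg/mL.
Steady-state peak Cmax,ss = C₀·R = 24 × 4/3 ≈ 32.000 μg/mL.
Steady-state trough Cmin,ss = Cmax,ss·f ≈ 32.000 × 0.25 ≈ 8.000 μg/mL.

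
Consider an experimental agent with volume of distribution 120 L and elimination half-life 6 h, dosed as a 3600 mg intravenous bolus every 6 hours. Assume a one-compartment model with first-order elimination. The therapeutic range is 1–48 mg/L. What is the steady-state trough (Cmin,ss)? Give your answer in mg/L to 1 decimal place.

The dosing interval is 1 half-life, so f = 2^(−1) = 0.5.
Accumulation ratio R = 1/(1 − f) = 1/0.5 = 2/1.
Single-dose peak C₀ = D/Vd = 3600/120 = 30 mg/L.
Steady-state peak Cmax,ss = C₀·R = 30 × 2/1 ≈ 60.000 mg/L.
Steady-state trough Cmin,ss = Cmax,ss·f ≈ 60.000 × 0.5 ≈ 30.000 mg/L.
Trough 30.0 mg/L vs MEC 1 mg/L: adequate.

30.0 mg/L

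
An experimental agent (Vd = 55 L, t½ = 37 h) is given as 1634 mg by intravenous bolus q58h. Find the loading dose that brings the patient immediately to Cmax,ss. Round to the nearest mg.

2466 mg

f = (1/2)^(58/37) ≈ 0.337377; accumulation ratio R = 1/(1−f) ≈ 1.50915.
Loading dose to hit Cmax,ss on first dose: D_load = D_maint·R ≈ 1634 × 1.50915 ≈ 2465.95 mg.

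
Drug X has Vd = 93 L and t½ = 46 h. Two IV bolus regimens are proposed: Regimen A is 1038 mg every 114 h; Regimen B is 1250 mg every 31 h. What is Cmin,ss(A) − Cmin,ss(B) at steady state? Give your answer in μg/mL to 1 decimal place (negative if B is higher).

Regimen A: f = (1/2)^(114/46) ≈ 0.1795; Cmin,ss = (1038/93)·f/(1−f) ≈ 2.442 μg/mL.
Regimen B: f = (1/2)^(31/46) ≈ 0.6268; Cmin,ss = (1250/93)·f/(1−f) ≈ 22.574 μg/mL.
Difference ≈ 2.442 − 22.574 ≈ -20.132 μg/mL.

-20.1 μg/mL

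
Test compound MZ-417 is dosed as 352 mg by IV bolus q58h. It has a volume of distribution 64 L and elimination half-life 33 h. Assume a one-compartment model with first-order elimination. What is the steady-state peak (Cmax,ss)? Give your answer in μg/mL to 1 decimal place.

Over one 58-h interval, 58/33 ≈ 1.7576 half-lives elapse, leaving f ≈ 0.2957 of each dose.
At steady state, accumulation factor R = 1/(1 − e^(−kτ)) ≈ 1.4198.
Single-dose peak C₀ = D/Vd = 352/64 ≈ 5.500 μg/mL.
Steady-state peak Cmax,ss = C₀·R ≈ 5.500 × 1.4198 ≈ 7.809 μg/mL.

7.8 μg/mL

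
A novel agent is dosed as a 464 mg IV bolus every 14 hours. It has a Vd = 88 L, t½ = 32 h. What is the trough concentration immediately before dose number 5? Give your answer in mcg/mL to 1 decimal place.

f = (1/2)^(τ/t½) = (1/2)^(14/32) ≈ 0.7384.
C₀ = D/Vd = 464/88 ≈ 5.273 mcg/mL.
Before the 5th dose, 4 doses have been given. Superposition: Cmin = C₀·(f + f² + … + f^4).
≈ 5.273 × (0.7384 + 0.5452 + 0.4026 + 0.2973) ≈ 5.273 × 1.9835 ≈ 10.459 mcg/mL.

10.5 mcg/mL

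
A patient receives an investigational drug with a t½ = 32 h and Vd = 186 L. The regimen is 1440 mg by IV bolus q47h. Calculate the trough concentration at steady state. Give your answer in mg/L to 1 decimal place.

4.4 mg/L

τ/t½ = 47/32 ≈ 1.4688, so fraction remaining f = (1/2)^(47/32) ≈ 0.3613.
Accumulation ratio R = 1/(1 − f) ≈ 1/0.6387 ≈ 1.5657.
Single-dose peak C₀ = D/Vd = 1440/186 ≈ 7.742 mg/L.
Steady-state peak Cmax,ss = C₀·R ≈ 7.742 × 1.5657 ≈ 12.122 mg/L.
Steady-state trough Cmin,ss = Cmax,ss·f ≈ 12.122 × 0.3613 ≈ 4.380 mg/L.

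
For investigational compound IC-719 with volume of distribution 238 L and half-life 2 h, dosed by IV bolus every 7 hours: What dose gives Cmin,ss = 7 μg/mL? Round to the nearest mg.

17183 mg

τ/t½ = 7/2 ≈ 3.5, so f = (1/2)^(7/2) ≈ 0.088388.
Cmin,ss = (D/Vd)·f/(1−f), so D = Cmin,ss·Vd·(1−f)/f.
D = 7 × 238 × (1−f)/f ≈ 7 × 238 × 10.31375 ≈ 17182.71 mg.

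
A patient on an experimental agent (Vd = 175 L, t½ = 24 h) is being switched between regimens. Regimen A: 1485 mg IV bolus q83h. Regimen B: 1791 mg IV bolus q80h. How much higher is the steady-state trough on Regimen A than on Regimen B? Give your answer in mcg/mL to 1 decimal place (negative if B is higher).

Regimen A: f = (1/2)^(83/24) ≈ 0.0910; Cmin,ss = (1485/175)·f/(1−f) ≈ 0.850 mcg/mL.
Regimen B: f = (1/2)^(80/24) ≈ 0.0992; Cmin,ss = (1791/175)·f/(1−f) ≈ 1.127 mcg/mL.
Difference ≈ 0.850 − 1.127 ≈ -0.277 mcg/mL.

-0.3 mcg/mL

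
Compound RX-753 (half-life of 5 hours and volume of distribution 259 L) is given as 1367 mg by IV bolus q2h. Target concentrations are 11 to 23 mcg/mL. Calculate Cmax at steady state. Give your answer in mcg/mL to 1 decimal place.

21.8 mcg/mL

τ/t½ = 2/5 ≈ 0.4, so fraction remaining f = (1/2)^(2/5) ≈ 0.7579.
At steady state, accumulation factor R = 1/(1 − e^(−kτ)) ≈ 4.1305.
Single-dose peak C₀ = D/Vd = 1367/259 ≈ 5.278 mcg/mL.
Cmax,ss = C₀/(1 − f) ≈ 5.278/0.2421 ≈ 21.801 mcg/mL.
Peak 21.8 mcg/mL vs MTC 23 mcg/mL: below toxic threshold.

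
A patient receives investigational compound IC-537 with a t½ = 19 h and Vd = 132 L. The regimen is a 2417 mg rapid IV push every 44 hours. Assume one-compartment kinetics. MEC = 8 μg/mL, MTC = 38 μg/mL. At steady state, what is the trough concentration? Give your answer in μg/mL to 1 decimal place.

k = ln2/t½ = ln2/19 ≈ 0.036481 h⁻¹; fraction remaining f = e^(−kτ) = e^(−0.036481×44) ≈ 0.2009.
Single-dose peak C₀ = D/Vd = 2417/132 ≈ 18.311 μg/mL.
Steady-state trough Cmin,ss = C₀·f/(1−f) ≈ 18.311 × 0.2009/0.7991 ≈ 4.604 μg/mL.
Trough 4.6 μg/mL vs MEC 8 μg/mL: subtherapeutic.

4.6 μg/mL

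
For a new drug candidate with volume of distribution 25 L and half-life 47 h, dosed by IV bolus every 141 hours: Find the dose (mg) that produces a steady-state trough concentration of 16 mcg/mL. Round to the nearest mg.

2800 mg

τ/t½ = 141/47 ≈ 3, so f = (1/2)^(141/47) ≈ 0.125000.
Cmin,ss = (D/Vd)·f/(1−f), so D = Cmin,ss·Vd·(1−f)/f.
D = 16 × 25 × (1−f)/f ≈ 16 × 25 × 7.00000 ≈ 2800.00 mg.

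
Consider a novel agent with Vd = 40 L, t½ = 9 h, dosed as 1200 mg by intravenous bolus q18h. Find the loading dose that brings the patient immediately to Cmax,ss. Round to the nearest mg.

f = (1/2)^(18/9) ≈ 0.250000; accumulation ratio R = 1/(1−f) ≈ 1.33333.
Loading dose to hit Cmax,ss on first dose: D_load = D_maint·R ≈ 1200 × 1.33333 ≈ 1600.00 mg.

1600 mg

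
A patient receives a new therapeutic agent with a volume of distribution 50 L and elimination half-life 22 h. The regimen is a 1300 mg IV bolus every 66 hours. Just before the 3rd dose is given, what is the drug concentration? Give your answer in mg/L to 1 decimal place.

f = (1/2)^(τ/t½) = (1/2)^(66/22) ≈ 0.1250.
C₀ = D/Vd = 1300/50 ≈ 26.000 mg/L.
Before the 3rd dose, 2 doses have been given. Superposition: Cmin = C₀·(f + f²).
≈ 26.000 × (0.1250 + 0.0156) ≈ 26.000 × 0.1406 ≈ 3.656 mg/L.

3.7 mg/L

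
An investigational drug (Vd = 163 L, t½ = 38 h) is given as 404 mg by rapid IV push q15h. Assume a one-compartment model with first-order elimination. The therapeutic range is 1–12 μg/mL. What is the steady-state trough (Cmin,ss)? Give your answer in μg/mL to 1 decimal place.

τ/t½ = 15/38 ≈ 0.39474, so fraction remaining f = (1/2)^(15/38) ≈ 0.7606.
At steady state, accumulation factor R = 1/(1 − e^(−kτ)) ≈ 4.1771.
Single-dose peak C₀ = D/Vd = 404/163 ≈ 2.479 μg/mL.
Steady-state peak Cmax,ss = C₀·R ≈ 2.479 × 4.1771 ≈ 10.355 μg/mL.
Steady-state trough Cmin,ss = Cmax,ss·f ≈ 10.355 × 0.7606 ≈ 7.876 μg/mL.
Trough 7.9 μg/mL vs MEC 1 μg/mL: adequate.

7.9 μg/mL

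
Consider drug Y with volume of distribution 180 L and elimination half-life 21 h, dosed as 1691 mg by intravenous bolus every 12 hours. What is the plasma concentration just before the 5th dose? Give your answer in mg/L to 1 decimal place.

15.4 mg/L

f = (1/2)^(τ/t½) = (1/2)^(12/21) ≈ 0.6730.
C₀ = D/Vd = 1691/180 ≈ 9.394 mg/L.
Before the 5th dose, 4 doses have been given. Superposition: Cmin = C₀·(f + f² + … + f^4).
≈ 9.394 × (0.6730 + 0.4529 + 0.3048 + 0.2051) ≈ 9.394 × 1.6358 ≈ 15.367 mg/L.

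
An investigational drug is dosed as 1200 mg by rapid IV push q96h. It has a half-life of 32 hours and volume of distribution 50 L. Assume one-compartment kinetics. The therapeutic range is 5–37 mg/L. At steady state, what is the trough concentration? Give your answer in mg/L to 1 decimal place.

3.4 mg/L

τ = 96 h = 3 half-lives, so f = (1/2)^3 = 0.125.
At steady state, R = 1/(1 − 0.125) = 8/7.
Single-dose peak C₀ = D/Vd = 1200/50 = 24 mg/L.
Steady-state peak Cmax,ss = C₀·R = 24 × 8/7 ≈ 27.429 mg/L.
Steady-state trough Cmin,ss = Cmax,ss·f ≈ 27.429 × 0.125 ≈ 3.429 mg/L.
Trough 3.4 mg/L vs MEC 5 mg/L: subtherapeutic.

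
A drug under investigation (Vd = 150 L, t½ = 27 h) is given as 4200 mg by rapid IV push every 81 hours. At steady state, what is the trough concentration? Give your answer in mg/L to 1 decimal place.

τ = 81 h = 3 half-lives, so f = (1/2)^3 = 0.125.
At steady state, R = 1/(1 − 0.125) = 8/7.
Single-dose peak C₀ = D/Vd = 4200/150 = 28 mg/L.
Steady-state peak Cmax,ss = C₀·R = 28 × 8/7 ≈ 32.000 mg/L.
Steady-state trough Cmin,ss = Cmax,ss·f ≈ 32.000 × 0.125 ≈ 4.000 mg/L.

4.0 mg/L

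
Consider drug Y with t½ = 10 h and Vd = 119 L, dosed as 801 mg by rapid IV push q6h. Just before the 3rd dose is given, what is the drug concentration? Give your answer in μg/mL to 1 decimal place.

f = (1/2)^(τ/t½) = (1/2)^(6/10) ≈ 0.6598.
C₀ = D/Vd = 801/119 ≈ 6.731 μg/mL.
Before the 3rd dose, 2 doses have been given. Superposition: Cmin = C₀·(f + f²).
≈ 6.731 × (0.6598 + 0.4353) ≈ 6.731 × 1.0951 ≈ 7.371 μg/mL.

7.4 μg/mL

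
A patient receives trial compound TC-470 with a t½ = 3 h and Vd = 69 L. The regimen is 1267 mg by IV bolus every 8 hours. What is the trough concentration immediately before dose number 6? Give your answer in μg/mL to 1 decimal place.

3.4 μg/mL

f = (1/2)^(τ/t½) = (1/2)^(8/3) ≈ 0.1575.
C₀ = D/Vd = 1267/69 ≈ 18.362 μg/mL.
Before the 6th dose, 5 doses have been given. Superposition: Cmin = C₀·(f + f² + … + f^5).
≈ 18.362 × (0.1575 + 0.0248 + 0.0039 + 0.0006 + 0.0001) ≈ 18.362 × 0.1869 ≈ 3.432 μg/mL.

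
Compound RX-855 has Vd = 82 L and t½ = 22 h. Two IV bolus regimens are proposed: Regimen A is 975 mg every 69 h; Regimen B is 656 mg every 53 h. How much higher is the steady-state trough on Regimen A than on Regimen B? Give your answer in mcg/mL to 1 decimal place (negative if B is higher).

-0.3 mcg/mL

Regimen A: f = (1/2)^(69/22) ≈ 0.1137; Cmin,ss = (975/82)·f/(1−f) ≈ 1.525 mcg/mL.
Regimen B: f = (1/2)^(53/22) ≈ 0.1883; Cmin,ss = (656/82)·f/(1−f) ≈ 1.856 mcg/mL.
Difference ≈ 1.525 − 1.856 ≈ -0.331 mcg/mL.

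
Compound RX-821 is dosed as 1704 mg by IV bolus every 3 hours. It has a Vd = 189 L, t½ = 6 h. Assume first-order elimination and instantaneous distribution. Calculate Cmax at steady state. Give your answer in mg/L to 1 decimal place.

τ/t½ = 3/6 ≈ 0.5, so fraction remaining f = (1/2)^(3/6) ≈ 0.7071.
Accumulation ratio R = 1/(1 − f) ≈ 1/0.2929 ≈ 3.4141.
Each bolus raises the concentration by D/Vd = 1704/189 ≈ 9.016 mg/L.
Steady-state peak Cmax,ss = C₀·R ≈ 9.016 × 3.4141 ≈ 30.782 mg/L.

30.8 mg/L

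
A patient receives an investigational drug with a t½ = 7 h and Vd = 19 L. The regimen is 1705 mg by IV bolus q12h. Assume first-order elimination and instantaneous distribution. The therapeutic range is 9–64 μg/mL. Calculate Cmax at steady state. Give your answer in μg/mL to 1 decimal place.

Over one 12-h interval, 12/7 ≈ 1.7143 half-lives elapse, leaving f ≈ 0.3048 of each dose.
Accumulation ratio R = 1/(1 − f) ≈ 1/0.6952 ≈ 1.4384.
Each bolus raises the concentration by D/Vd = 1705/19 ≈ 89.737 μg/mL.
Steady-state peak Cmax,ss = C₀·R ≈ 89.737 × 1.4384 ≈ 129.078 μg/mL.
Peak 129.1 μg/mL vs MTC 64 μg/mL: exceeds toxic threshold.

129.1 μg/mL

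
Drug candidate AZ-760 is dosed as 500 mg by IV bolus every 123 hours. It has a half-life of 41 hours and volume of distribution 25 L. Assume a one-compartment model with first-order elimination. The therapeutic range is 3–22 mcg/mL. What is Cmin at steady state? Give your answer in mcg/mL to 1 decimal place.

2.9 mcg/mL

The dosing interval is 3 half-lives, so f = 2^(−3) = 0.125.
At steady state, R = 1/(1 − 0.125) = 8/7.
Single-dose peak C₀ = D/Vd = 500/25 = 20 mcg/mL.
Steady-state peak Cmax,ss = C₀·R = 20 × 8/7 ≈ 22.857 mcg/mL.
Steady-state trough Cmin,ss = Cmax,ss·f ≈ 22.857 × 0.125 ≈ 2.857 mcg/mL.
Trough 2.9 mcg/mL vs MEC 3 mcg/mL: subtherapeutic.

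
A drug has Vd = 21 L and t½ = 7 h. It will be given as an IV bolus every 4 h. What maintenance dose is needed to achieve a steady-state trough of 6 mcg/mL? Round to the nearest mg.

τ/t½ = 4/7 ≈ 0.57143, so f = (1/2)^(4/7) ≈ 0.672950.
Cmin,ss = (D/Vd)·f/(1−f), so D = Cmin,ss·Vd·(1−f)/f.
D = 6 × 21 × (1−f)/f ≈ 6 × 21 × 0.48599 ≈ 61.23 mg.

61 mg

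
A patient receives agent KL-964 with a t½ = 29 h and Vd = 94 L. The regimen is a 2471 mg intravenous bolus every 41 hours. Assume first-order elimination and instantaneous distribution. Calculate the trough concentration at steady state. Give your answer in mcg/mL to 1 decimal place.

15.8 mcg/mL

Over one 41-h interval, 41/29 ≈ 1.4138 half-lives elapse, leaving f ≈ 0.3753 of each dose.
At steady state, accumulation factor R = 1/(1 − e^(−kτ)) ≈ 1.6008.
Each bolus raises the concentration by D/Vd = 2471/94 ≈ 26.287 mcg/mL.
Steady-state peak Cmax,ss = C₀·R ≈ 26.287 × 1.6008 ≈ 42.080 mcg/mL.
Steady-state trough Cmin,ss = Cmax,ss·f ≈ 42.080 × 0.3753 ≈ 15.793 mcg/mL.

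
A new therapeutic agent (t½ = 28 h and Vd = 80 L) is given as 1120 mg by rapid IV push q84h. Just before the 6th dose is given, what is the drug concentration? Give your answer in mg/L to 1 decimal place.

2.0 mg/L

f = (1/2)^(τ/t½) = (1/2)^(84/28) ≈ 0.1250.
C₀ = D/Vd = 1120/80 ≈ 14.000 mg/L.
Before the 6th dose, 5 doses have been given. Superposition: Cmin = C₀·(f + f² + … + f^5).
≈ 14.000 × (0.1250 + 0.0156 + 0.0020 + 0.0002 + 0.0000) ≈ 14.000 × 0.1428 ≈ 1.999 mg/L.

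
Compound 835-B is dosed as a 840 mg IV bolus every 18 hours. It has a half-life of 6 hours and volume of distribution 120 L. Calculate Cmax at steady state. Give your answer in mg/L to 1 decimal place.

8.0 mg/L

The dosing interval is 3 half-lives, so f = 2^(−3) = 0.125.
At steady state, R = 1/(1 − 0.125) = 8/7.
Single-dose peak C₀ = D/Vd = 840/120 = 7 mg/L.
Steady-state peak Cmax,ss = C₀·R = 7 × 8/7 ≈ 8.000 mg/L.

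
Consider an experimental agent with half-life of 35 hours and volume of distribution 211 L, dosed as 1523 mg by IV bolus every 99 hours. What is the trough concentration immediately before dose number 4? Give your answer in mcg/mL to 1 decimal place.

f = (1/2)^(τ/t½) = (1/2)^(99/35) ≈ 0.1408.
C₀ = D/Vd = 1523/211 ≈ 7.218 mcg/mL.
Before the 4th dose, 3 doses have been given. Superposition: Cmin = C₀·(f + f² + … + f^3).
≈ 7.218 × (0.1408 + 0.0198 + 0.0028) ≈ 7.218 × 0.1634 ≈ 1.179 mcg/mL.

1.2 mcg/mL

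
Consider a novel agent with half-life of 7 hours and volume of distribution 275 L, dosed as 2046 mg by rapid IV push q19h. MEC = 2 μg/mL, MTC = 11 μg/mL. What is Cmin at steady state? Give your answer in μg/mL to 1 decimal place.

k = ln2/t½ = ln2/7 ≈ 0.099021 h⁻¹; fraction remaining f = e^(−kτ) = e^(−0.099021×19) ≈ 0.1524.
Each bolus raises the concentration by D/Vd = 2046/275 ≈ 7.440 μg/mL.
Steady-state trough Cmin,ss = C₀·f/(1−f) ≈ 7.440 × 0.1524/0.8476 ≈ 1.338 μg/mL.
Trough 1.3 μg/mL vs MEC 2 μg/mL: subtherapeutic.

1.3 μg/mL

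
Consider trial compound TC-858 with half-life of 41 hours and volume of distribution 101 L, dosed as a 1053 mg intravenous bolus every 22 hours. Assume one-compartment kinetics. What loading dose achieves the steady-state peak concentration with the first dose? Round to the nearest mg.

3390 mg

f = (1/2)^(22/41) ≈ 0.689401; accumulation ratio R = 1/(1−f) ≈ 3.21959.
Loading dose to hit Cmax,ss on first dose: D_load = D_maint·R ≈ 1053 × 3.21959 ≈ 3390.23 mg.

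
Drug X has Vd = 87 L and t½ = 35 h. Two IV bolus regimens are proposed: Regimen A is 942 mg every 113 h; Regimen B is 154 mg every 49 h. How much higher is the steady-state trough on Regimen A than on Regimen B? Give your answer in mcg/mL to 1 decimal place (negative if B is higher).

Regimen A: f = (1/2)^(113/35) ≈ 0.1067; Cmin,ss = (942/87)·f/(1−f) ≈ 1.293 mcg/mL.
Regimen B: f = (1/2)^(49/35) ≈ 0.3789; Cmin,ss = (154/87)·f/(1−f) ≈ 1.080 mcg/mL.
Difference ≈ 1.293 − 1.080 ≈ 0.213 mcg/mL.

0.2 mcg/mL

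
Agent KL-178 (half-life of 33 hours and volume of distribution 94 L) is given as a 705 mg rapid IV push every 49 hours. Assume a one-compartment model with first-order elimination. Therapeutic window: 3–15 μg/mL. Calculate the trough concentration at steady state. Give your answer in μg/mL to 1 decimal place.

Over one 49-h interval, 49/33 ≈ 1.4848 half-lives elapse, leaving f ≈ 0.3573 of each dose.
Accumulation ratio R = 1/(1 − f) ≈ 1/0.6427 ≈ 1.5559.
Single-dose peak C₀ = D/Vd = 705/94 ≈ 7.500 μg/mL.
Steady-state peak Cmax,ss = C₀·R ≈ 7.500 × 1.5559 ≈ 11.669 μg/mL.
Steady-state trough Cmin,ss = Cmax,ss·f ≈ 11.669 × 0.3573 ≈ 4.169 μg/mL.
Trough 4.2 μg/mL vs MEC 3 μg/mL: adequate.

4.2 μg/mL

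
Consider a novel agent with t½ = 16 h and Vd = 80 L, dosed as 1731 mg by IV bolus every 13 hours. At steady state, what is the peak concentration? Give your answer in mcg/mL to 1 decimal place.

50.2 mcg/mL

k = ln2/t½ = ln2/16 ≈ 0.043322 h⁻¹; fraction remaining f = e^(−kτ) = e^(−0.043322×13) ≈ 0.5694.
Accumulation ratio R = 1/(1 − f) ≈ 1/0.4306 ≈ 2.3223.
Single-dose peak C₀ = D/Vd = 1731/80 ≈ 21.637 mcg/mL.
Steady-state peak Cmax,ss = C₀·R ≈ 21.637 × 2.3223 ≈ 50.248 mcg/mL.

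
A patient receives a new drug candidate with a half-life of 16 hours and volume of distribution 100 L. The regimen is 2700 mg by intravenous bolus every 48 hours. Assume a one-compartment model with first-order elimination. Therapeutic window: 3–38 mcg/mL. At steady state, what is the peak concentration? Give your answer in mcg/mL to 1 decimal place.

30.9 mcg/mL

τ = 48 h = 3 half-lives, so f = (1/2)^3 = 0.125.
Accumulation ratio R = 1/(1 − f) = 1/0.875 = 8/7.
Single-dose peak C₀ = D/Vd = 2700/100 = 27 mcg/mL.
Steady-state peak Cmax,ss = C₀·R = 27 × 8/7 ≈ 30.857 mcg/mL.
Peak 30.9 mcg/mL vs MTC 38 mcg/mL: below toxic threshold.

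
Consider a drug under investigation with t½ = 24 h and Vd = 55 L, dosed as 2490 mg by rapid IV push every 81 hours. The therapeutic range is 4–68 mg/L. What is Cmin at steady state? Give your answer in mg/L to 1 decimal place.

4.8 mg/L

Over one 81-h interval, 81/24 ≈ 3.375 half-lives elapse, leaving f ≈ 0.0964 of each dose.
Accumulation ratio R = 1/(1 − f) ≈ 1/0.9036 ≈ 1.1067.
Single-dose peak C₀ = D/Vd = 2490/55 ≈ 45.273 mg/L.
Steady-state peak Cmax,ss = C₀·R ≈ 45.273 × 1.1067 ≈ 50.104 mg/L.
One interval later, Cmin,ss = Cmax,ss·e^(−kτ) ≈ 50.104 × 0.0964 ≈ 4.830 mg/L.
Trough 4.8 mg/L vs MEC 4 mg/L: adequate.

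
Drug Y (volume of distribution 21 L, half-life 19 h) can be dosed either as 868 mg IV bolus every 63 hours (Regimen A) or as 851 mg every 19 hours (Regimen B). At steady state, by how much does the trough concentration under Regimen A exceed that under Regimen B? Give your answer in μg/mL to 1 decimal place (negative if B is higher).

Regimen A: f = (1/2)^(63/19) ≈ 0.1004; Cmin,ss = (868/21)·f/(1−f) ≈ 4.613 μg/mL.
Regimen B: f = (1/2)^(19/19) ≈ 0.5000; Cmin,ss = (851/21)·f/(1−f) ≈ 40.524 μg/mL.
Difference ≈ 4.613 − 40.524 ≈ -35.911 μg/mL.

-35.9 μg/mL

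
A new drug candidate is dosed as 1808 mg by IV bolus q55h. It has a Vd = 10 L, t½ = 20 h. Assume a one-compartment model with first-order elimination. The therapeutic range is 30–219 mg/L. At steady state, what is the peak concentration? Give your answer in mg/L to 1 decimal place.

212.4 mg/L

τ/t½ = 55/20 ≈ 2.75, so fraction remaining f = (1/2)^(55/20) ≈ 0.1487.
At steady state, accumulation factor R = 1/(1 − e^(−kτ)) ≈ 1.1747.
Single-dose peak C₀ = D/Vd = 1808/10 ≈ 180.800 mg/L.
Steady-state peak Cmax,ss = C₀·R ≈ 180.800 × 1.1747 ≈ 212.386 mg/L.
Peak 212.4 mg/L vs MTC 219 mg/L: below toxic threshold.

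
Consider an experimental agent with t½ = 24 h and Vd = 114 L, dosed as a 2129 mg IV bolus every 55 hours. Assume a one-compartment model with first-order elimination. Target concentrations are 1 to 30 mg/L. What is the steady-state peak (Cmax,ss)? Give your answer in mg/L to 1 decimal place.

23.5 mg/L

Over one 55-h interval, 55/24 ≈ 2.2917 half-lives elapse, leaving f ≈ 0.2042 of each dose.
At steady state, accumulation factor R = 1/(1 − e^(−kτ)) ≈ 1.2566.
Single-dose peak C₀ = D/Vd = 2129/114 ≈ 18.675 mg/L.
Steady-state peak Cmax,ss = C₀·R ≈ 18.675 × 1.2566 ≈ 23.467 mg/L.
Peak 23.5 mg/L vs MTC 30 mg/L: below toxic threshold.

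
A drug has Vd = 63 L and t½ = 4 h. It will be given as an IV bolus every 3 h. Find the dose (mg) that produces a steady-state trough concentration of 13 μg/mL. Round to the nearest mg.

558 mg

τ/t½ = 3/4 ≈ 0.75, so f = (1/2)^(3/4) ≈ 0.594604.
Cmin,ss = (D/Vd)·f/(1−f), so D = Cmin,ss·Vd·(1−f)/f.
D = 13 × 63 × (1−f)/f ≈ 13 × 63 × 0.68179 ≈ 558.39 mg.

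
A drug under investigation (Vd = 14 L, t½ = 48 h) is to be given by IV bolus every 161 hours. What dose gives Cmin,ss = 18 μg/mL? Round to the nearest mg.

2325 mg

τ/t½ = 161/48 ≈ 3.3542, so f = (1/2)^(161/48) ≈ 0.097790.
Cmin,ss = (D/Vd)·f/(1−f), so D = Cmin,ss·Vd·(1−f)/f.
D = 18 × 14 × (1−f)/f ≈ 18 × 14 × 9.22599 ≈ 2324.95 mg.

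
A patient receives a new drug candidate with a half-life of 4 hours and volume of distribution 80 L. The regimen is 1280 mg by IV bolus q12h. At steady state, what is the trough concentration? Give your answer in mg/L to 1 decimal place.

τ = 12 h = 3 half-lives, so f = (1/2)^3 = 0.125.
Accumulation ratio R = 1/(1 − f) = 1/0.875 = 8/7.
Single-dose peak C₀ = D/Vd = 1280/80 = 16 mg/L.
Steady-state peak Cmax,ss = C₀·R = 16 × 8/7 ≈ 18.286 mg/L.
Steady-state trough Cmin,ss = Cmax,ss·f ≈ 18.286 × 0.125 ≈ 2.286 mg/L.

2.3 mg/L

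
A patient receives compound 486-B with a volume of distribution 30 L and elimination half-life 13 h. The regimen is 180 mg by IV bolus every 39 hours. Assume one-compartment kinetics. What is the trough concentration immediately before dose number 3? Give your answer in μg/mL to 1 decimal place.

f = (1/2)^(τ/t½) = (1/2)^(39/13) ≈ 0.1250.
C₀ = D/Vd = 180/30 ≈ 6.000 μg/mL.
Before the 3rd dose, 2 doses have been given. Superposition: Cmin = C₀·(f + f²).
≈ 6.000 × (0.1250 + 0.0156) ≈ 6.000 × 0.1406 ≈ 0.844 μg/mL.

0.8 μg/mL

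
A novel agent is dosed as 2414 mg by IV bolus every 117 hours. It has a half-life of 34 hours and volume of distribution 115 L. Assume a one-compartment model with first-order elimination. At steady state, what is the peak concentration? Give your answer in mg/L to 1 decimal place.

τ/t½ = 117/34 ≈ 3.4412, so fraction remaining f = (1/2)^(117/34) ≈ 0.0921.
At steady state, accumulation factor R = 1/(1 − e^(−kτ)) ≈ 1.1014.
Each bolus raises the concentration by D/Vd = 2414/115 ≈ 20.991 mg/L.
Steady-state peak Cmax,ss = C₀·R ≈ 20.991 × 1.1014 ≈ 23.119 mg/L.

23.1 mg/L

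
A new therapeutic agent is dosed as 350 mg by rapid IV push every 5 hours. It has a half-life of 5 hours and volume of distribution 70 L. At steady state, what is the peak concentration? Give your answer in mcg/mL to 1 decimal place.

The dosing interval is 1 half-life, so f = 2^(−1) = 0.5.
At steady state, R = 1/(1 − 0.5) = 2/1.
Single-dose peak C₀ = D/Vd = 350/70 = 5 mcg/mL.
Steady-state peak Cmax,ss = C₀·R = 5 × 2/1 ≈ 10.000 mcg/mL.

10.0 mcg/mL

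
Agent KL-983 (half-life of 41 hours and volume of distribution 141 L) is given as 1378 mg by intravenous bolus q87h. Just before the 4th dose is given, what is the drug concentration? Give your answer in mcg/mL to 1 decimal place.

f = (1/2)^(τ/t½) = (1/2)^(87/41) ≈ 0.2297.
C₀ = D/Vd = 1378/141 ≈ 9.773 mcg/mL.
Before the 4th dose, 3 doses have been given. Superposition: Cmin = C₀·(f + f² + … + f^3).
≈ 9.773 × (0.2297 + 0.0528 + 0.0121) ≈ 9.773 × 0.2946 ≈ 2.879 mcg/mL.

2.9 mcg/mL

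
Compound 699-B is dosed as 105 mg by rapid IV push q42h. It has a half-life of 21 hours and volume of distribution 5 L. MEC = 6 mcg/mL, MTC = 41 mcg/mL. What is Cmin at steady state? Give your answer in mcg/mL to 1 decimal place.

The dosing interval is 2 half-lives, so f = 2^(−2) = 0.25.
At steady state, R = 1/(1 − 0.25) = 4/3.
Single-dose peak C₀ = D/Vd = 105/5 = 21 mcg/mL.
Steady-state peak Cmax,ss = C₀·R = 21 × 4/3 ≈ 28.000 mcg/mL.
Steady-state trough Cmin,ss = Cmax,ss·f ≈ 28.000 × 0.25 ≈ 7.000 mcg/mL.
Trough 7.0 mcg/mL vs MEC 6 mcg/mL: adequate.

7.0 mcg/mL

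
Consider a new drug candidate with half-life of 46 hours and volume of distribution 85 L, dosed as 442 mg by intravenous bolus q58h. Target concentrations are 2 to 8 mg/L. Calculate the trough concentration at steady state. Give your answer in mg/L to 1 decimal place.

k = ln2/t½ = ln2/46 ≈ 0.015068 h⁻¹; fraction remaining f = e^(−kτ) = e^(−0.015068×58) ≈ 0.4173.
Accumulation ratio R = 1/(1 − f) ≈ 1/0.5827 ≈ 1.7161.
Each bolus raises the concentration by D/Vd = 442/85 ≈ 5.200 mg/L.
Steady-state peak Cmax,ss = C₀·R ≈ 5.200 × 1.7161 ≈ 8.924 mg/L.
One interval later, Cmin,ss = Cmax,ss·e^(−kτ) ≈ 8.924 × 0.4173 ≈ 3.724 mg/L.
Trough 3.7 mg/L vs MEC 2 mg/L: adequate.

3.7 mg/L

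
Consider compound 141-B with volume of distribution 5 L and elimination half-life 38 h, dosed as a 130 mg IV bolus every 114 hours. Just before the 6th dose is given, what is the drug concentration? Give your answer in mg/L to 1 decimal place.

3.7 mg/L

f = (1/2)^(τ/t½) = (1/2)^(114/38) ≈ 0.1250.
C₀ = D/Vd = 130/5 ≈ 26.000 mg/L.
Before the 6th dose, 5 doses have been given. Superposition: Cmin = C₀·(f + f² + … + f^5).
≈ 26.000 × (0.1250 + 0.0156 + 0.0020 + 0.0002 + 0.0000) ≈ 26.000 × 0.1428 ≈ 3.713 mg/L.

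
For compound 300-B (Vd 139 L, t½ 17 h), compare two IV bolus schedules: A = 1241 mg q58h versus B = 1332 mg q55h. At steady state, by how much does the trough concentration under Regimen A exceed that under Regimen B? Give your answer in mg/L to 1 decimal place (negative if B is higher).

Regimen A: f = (1/2)^(58/17) ≈ 0.0940; Cmin,ss = (1241/139)·f/(1−f) ≈ 0.926 mg/L.
Regimen B: f = (1/2)^(55/17) ≈ 0.1062; Cmin,ss = (1332/139)·f/(1−f) ≈ 1.139 mg/L.
Difference ≈ 0.926 − 1.139 ≈ -0.213 mg/L.

-0.2 mg/L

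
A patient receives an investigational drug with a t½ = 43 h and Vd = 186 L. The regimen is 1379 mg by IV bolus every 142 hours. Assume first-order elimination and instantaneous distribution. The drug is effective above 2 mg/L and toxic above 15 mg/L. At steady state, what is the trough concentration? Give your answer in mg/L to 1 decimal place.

τ/t½ = 142/43 ≈ 3.3023, so fraction remaining f = (1/2)^(142/43) ≈ 0.1014.
Accumulation ratio R = 1/(1 − f) ≈ 1/0.8986 ≈ 1.1128.
Each bolus raises the concentration by D/Vd = 1379/186 ≈ 7.414 mg/L.
Steady-state peak Cmax,ss = C₀·R ≈ 7.414 × 1.1128 ≈ 8.250 mg/L.
Steady-state trough Cmin,ss = Cmax,ss·f ≈ 8.250 × 0.1014 ≈ 0.837 mg/L.
Trough 0.8 mg/L vs MEC 2 mg/L: subtherapeutic.

0.8 mg/L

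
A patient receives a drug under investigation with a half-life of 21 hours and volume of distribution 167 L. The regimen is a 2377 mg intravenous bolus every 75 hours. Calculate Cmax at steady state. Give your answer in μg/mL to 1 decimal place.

15.5 μg/mL

k = ln2/t½ = ln2/21 ≈ 0.033007 h⁻¹; fraction remaining f = e^(−kτ) = e^(−0.033007×75) ≈ 0.0841.
Accumulation ratio R = 1/(1 − f) ≈ 1/0.9159 ≈ 1.0918.
Each bolus raises the concentration by D/Vd = 2377/167 ≈ 14.234 μg/mL.
Cmax,ss = C₀/(1 − f) ≈ 14.234/0.9159 ≈ 15.541 μg/mL.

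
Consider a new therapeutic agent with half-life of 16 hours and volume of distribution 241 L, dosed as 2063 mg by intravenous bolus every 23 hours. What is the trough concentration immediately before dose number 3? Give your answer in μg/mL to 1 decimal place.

f = (1/2)^(τ/t½) = (1/2)^(23/16) ≈ 0.3692.
C₀ = D/Vd = 2063/241 ≈ 8.560 μg/mL.
Before the 3rd dose, 2 doses have been given. Superposition: Cmin = C₀·(f + f²).
≈ 8.560 × (0.3692 + 0.1363) ≈ 8.560 × 0.5055 ≈ 4.327 μg/mL.

4.3 μg/mL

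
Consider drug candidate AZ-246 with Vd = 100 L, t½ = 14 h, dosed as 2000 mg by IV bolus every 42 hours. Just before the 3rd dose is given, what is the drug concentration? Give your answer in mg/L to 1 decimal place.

f = (1/2)^(τ/t½) = (1/2)^(42/14) ≈ 0.1250.
C₀ = D/Vd = 2000/100 ≈ 20.000 mg/L.
Before the 3rd dose, 2 doses have been given. Superposition: Cmin = C₀·(f + f²).
≈ 20.000 × (0.1250 + 0.0156) ≈ 20.000 × 0.1406 ≈ 2.812 mg/L.

2.8 mg/L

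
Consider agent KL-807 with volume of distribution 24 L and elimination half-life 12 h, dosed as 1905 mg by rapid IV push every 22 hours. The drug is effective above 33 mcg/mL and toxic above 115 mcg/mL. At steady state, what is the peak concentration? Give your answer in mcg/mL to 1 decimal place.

110.3 mcg/mL

τ/t½ = 22/12 ≈ 1.8333, so fraction remaining f = (1/2)^(22/12) ≈ 0.2806.
At steady state, accumulation factor R = 1/(1 − e^(−kτ)) ≈ 1.3900.
Each bolus raises the concentration by D/Vd = 1905/24 ≈ 79.375 mcg/mL.
Cmax,ss = C₀/(1 − f) ≈ 79.375/0.7194 ≈ 110.335 mcg/mL.
Peak 110.3 mcg/mL vs MTC 115 mcg/mL: below toxic threshold.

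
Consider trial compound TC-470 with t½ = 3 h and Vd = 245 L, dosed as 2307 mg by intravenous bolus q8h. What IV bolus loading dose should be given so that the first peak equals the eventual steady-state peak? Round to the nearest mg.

f = (1/2)^(8/3) ≈ 0.157490; accumulation ratio R = 1/(1−f) ≈ 1.18693.
Loading dose to hit Cmax,ss on first dose: D_load = D_maint·R ≈ 2307 × 1.18693 ≈ 2738.25 mg.

2738 mg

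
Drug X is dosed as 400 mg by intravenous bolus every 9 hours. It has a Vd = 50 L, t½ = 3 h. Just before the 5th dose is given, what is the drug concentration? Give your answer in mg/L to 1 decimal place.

1.1 mg/L

f = (1/2)^(τ/t½) = (1/2)^(9/3) ≈ 0.1250.
C₀ = D/Vd = 400/50 ≈ 8.000 mg/L.
Before the 5th dose, 4 doses have been given. Superposition: Cmin = C₀·(f + f² + … + f^4).
≈ 8.000 × (0.1250 + 0.0156 + 0.0020 + 0.0002) ≈ 8.000 × 0.1428 ≈ 1.142 mg/L.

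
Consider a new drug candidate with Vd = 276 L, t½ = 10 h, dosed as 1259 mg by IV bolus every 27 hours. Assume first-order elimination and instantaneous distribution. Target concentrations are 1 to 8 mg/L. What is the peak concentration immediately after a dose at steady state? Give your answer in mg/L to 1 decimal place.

k = ln2/t½ = ln2/10 ≈ 0.069315 h⁻¹; fraction remaining f = e^(−kτ) = e^(−0.069315×27) ≈ 0.1539.
At steady state, accumulation factor R = 1/(1 − e^(−kτ)) ≈ 1.1819.
Each bolus raises the concentration by D/Vd = 1259/276 ≈ 4.562 mg/L.
Steady-state peak Cmax,ss = C₀·R ≈ 4.562 × 1.1819 ≈ 5.392 mg/L.
Peak 5.4 mg/L vs MTC 8 mg/L: below toxic threshold.

5.4 mg/L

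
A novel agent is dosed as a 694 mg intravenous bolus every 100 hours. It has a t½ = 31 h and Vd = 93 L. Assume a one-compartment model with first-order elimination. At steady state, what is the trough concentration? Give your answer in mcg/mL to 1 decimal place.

τ/t½ = 100/31 ≈ 3.2258, so fraction remaining f = (1/2)^(100/31) ≈ 0.1069.
Accumulation ratio R = 1/(1 − f) ≈ 1/0.8931 ≈ 1.1197.
Each bolus raises the concentration by D/Vd = 694/93 ≈ 7.462 mcg/mL.
Steady-state peak Cmax,ss = C₀·R ≈ 7.462 × 1.1197 ≈ 8.355 mcg/mL.
Steady-state trough Cmin,ss = Cmax,ss·f ≈ 8.355 × 0.1069 ≈ 0.893 mcg/mL.

0.9 mcg/mL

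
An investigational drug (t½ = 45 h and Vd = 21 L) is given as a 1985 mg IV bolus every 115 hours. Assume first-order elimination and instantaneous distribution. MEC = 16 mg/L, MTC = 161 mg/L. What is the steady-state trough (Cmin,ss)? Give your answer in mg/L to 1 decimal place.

19.4 mg/L

k = ln2/t½ = ln2/45 ≈ 0.015403 h⁻¹; fraction remaining f = e^(−kτ) = e^(−0.015403×115) ≈ 0.1701.
Single-dose peak C₀ = D/Vd = 1985/21 ≈ 94.524 mg/L.
Steady-state trough Cmin,ss = C₀·f/(1−f) ≈ 94.524 × 0.1701/0.8299 ≈ 19.374 mg/L.
Trough 19.4 mg/L vs MEC 16 mg/L: adequate.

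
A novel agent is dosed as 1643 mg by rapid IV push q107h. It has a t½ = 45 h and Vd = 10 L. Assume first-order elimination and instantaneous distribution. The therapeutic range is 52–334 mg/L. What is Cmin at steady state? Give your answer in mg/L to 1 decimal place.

τ/t½ = 107/45 ≈ 2.3778, so fraction remaining f = (1/2)^(107/45) ≈ 0.1924.
At steady state, accumulation factor R = 1/(1 − e^(−kτ)) ≈ 1.2382.
Each bolus raises the concentration by D/Vd = 1643/10 ≈ 164.300 mg/L.
Steady-state peak Cmax,ss = C₀·R ≈ 164.300 × 1.2382 ≈ 203.436 mg/L.
One interval later, Cmin,ss = Cmax,ss·e^(−kτ) ≈ 203.436 × 0.1924 ≈ 39.141 mg/L.
Trough 39.1 mg/L vs MEC 52 mg/L: subtherapeutic.

39.1 mg/L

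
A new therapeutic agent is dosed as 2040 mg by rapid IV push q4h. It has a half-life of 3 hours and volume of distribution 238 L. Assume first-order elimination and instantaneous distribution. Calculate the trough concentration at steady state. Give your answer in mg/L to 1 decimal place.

τ/t½ = 4/3 ≈ 1.3333, so fraction remaining f = (1/2)^(4/3) ≈ 0.3969.
Accumulation ratio R = 1/(1 − f) ≈ 1/0.6031 ≈ 1.6581.
Single-dose peak C₀ = D/Vd = 2040/238 ≈ 8.571 mg/L.
Steady-state peak Cmax,ss = C₀·R ≈ 8.571 × 1.6581 ≈ 14.212 mg/L.
Steady-state trough Cmin,ss = Cmax,ss·f ≈ 14.212 × 0.3969 ≈ 5.641 mg/L.

5.6 mg/L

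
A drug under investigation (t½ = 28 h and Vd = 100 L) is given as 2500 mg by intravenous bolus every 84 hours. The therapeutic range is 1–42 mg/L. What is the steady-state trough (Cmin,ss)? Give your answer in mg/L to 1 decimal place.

The dosing interval is 3 half-lives, so f = 2^(−3) = 0.125.
At steady state, R = 1/(1 − 0.125) = 8/7.
Single-dose peak C₀ = D/Vd = 2500/100 = 25 mg/L.
Steady-state peak Cmax,ss = C₀·R = 25 × 8/7 ≈ 28.571 mg/L.
Steady-state trough Cmin,ss = Cmax,ss·f ≈ 28.571 × 0.125 ≈ 3.571 mg/L.
Trough 3.6 mg/L vs MEC 1 mg/L: adequate.

3.6 mg/L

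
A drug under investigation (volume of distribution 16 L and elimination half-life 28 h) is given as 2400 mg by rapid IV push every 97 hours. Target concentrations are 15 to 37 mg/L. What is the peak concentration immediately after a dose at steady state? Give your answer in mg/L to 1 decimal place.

164.9 mg/L

τ/t½ = 97/28 ≈ 3.4643, so fraction remaining f = (1/2)^(97/28) ≈ 0.0906.
At steady state, accumulation factor R = 1/(1 − e^(−kτ)) ≈ 1.0996.
Each bolus raises the concentration by D/Vd = 2400/16 ≈ 150.000 mg/L.
Cmax,ss = C₀/(1 − f) ≈ 150.000/0.9094 ≈ 164.944 mg/L.
Peak 164.9 mg/L vs MTC 37 mg/L: exceeds toxic threshold.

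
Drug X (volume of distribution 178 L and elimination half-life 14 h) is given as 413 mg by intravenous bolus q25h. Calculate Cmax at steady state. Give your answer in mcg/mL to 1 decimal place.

Over one 25-h interval, 25/14 ≈ 1.7857 half-lives elapse, leaving f ≈ 0.2900 of each dose.
At steady state, accumulation factor R = 1/(1 − e^(−kτ)) ≈ 1.4085.
Single-dose peak C₀ = D/Vd = 413/178 ≈ 2.320 mcg/mL.
Steady-state peak Cmax,ss = C₀·R ≈ 2.320 × 1.4085 ≈ 3.268 mcg/mL.

3.3 mcg/mL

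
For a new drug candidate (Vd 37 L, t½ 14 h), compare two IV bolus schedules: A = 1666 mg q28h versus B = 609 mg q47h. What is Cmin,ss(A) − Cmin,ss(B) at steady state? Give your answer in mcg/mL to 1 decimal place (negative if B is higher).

Regimen A: f = (1/2)^(28/14) ≈ 0.2500; Cmin,ss = (1666/37)·f/(1−f) ≈ 15.009 mcg/mL.
Regimen B: f = (1/2)^(47/14) ≈ 0.0976; Cmin,ss = (609/37)·f/(1−f) ≈ 1.780 mcg/mL.
Difference ≈ 15.009 − 1.780 ≈ 13.229 mcg/mL.

13.2 mcg/mL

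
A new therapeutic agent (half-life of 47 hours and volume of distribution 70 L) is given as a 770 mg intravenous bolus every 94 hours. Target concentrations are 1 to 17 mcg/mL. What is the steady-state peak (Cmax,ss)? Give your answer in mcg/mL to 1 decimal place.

14.7 mcg/mL

The dosing interval is 2 half-lives, so f = 2^(−2) = 0.25.
Accumulation ratio R = 1/(1 − f) = 1/0.75 = 4/3.
Single-dose peak C₀ = D/Vd = 770/70 = 11 mcg/mL.
Steady-state peak Cmax,ss = C₀·R = 11 × 4/3 ≈ 14.667 mcg/mL.
Peak 14.7 mcg/mL vs MTC 17 mcg/mL: below toxic threshold.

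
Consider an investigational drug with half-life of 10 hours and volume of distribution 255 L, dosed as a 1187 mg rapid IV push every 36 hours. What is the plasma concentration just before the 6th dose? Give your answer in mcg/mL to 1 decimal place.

0.4 mcg/mL

f = (1/2)^(τ/t½) = (1/2)^(36/10) ≈ 0.0825.
C₀ = D/Vd = 1187/255 ≈ 4.655 mcg/mL.
Before the 6th dose, 5 doses have been given. Superposition: Cmin = C₀·(f + f² + … + f^5).
≈ 4.655 × (0.0825 + 0.0068 + 0.0006 + 0.0000 + 0.0000) ≈ 4.655 × 0.0899 ≈ 0.418 mcg/mL.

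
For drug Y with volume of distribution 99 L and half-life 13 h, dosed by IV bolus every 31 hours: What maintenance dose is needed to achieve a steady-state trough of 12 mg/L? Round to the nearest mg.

τ/t½ = 31/13 ≈ 2.3846, so f = (1/2)^(31/13) ≈ 0.191496.
Cmin,ss = (D/Vd)·f/(1−f), so D = Cmin,ss·Vd·(1−f)/f.
D = 12 × 99 × (1−f)/f ≈ 12 × 99 × 4.22204 ≈ 5015.78 mg.

5016 mg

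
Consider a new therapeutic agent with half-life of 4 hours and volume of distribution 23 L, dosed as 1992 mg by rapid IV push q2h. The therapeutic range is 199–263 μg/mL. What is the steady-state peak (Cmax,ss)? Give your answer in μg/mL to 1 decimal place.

τ/t½ = 2/4 ≈ 0.5, so fraction remaining f = (1/2)^(2/4) ≈ 0.7071.
Accumulation ratio R = 1/(1 − f) ≈ 1/0.2929 ≈ 3.4141.
Single-dose peak C₀ = D/Vd = 1992/23 ≈ 86.609 μg/mL.
Cmax,ss = C₀/(1 − f) ≈ 86.609/0.2929 ≈ 295.695 μg/mL.
Peak 295.7 μg/mL vs MTC 263 μg/mL: exceeds toxic threshold.

295.7 μg/mL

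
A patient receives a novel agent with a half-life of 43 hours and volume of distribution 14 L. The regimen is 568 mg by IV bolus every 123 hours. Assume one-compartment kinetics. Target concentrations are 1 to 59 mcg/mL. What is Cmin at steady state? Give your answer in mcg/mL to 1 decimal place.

6.5 mcg/mL

τ/t½ = 123/43 ≈ 2.8605, so fraction remaining f = (1/2)^(123/43) ≈ 0.1377.
Single-dose peak C₀ = D/Vd = 568/14 ≈ 40.571 mcg/mL.
Steady-state trough Cmin,ss = C₀·f/(1−f) ≈ 40.571 × 0.1377/0.8623 ≈ 6.479 mcg/mL.
Trough 6.5 mcg/mL vs MEC 1 mcg/mL: adequate.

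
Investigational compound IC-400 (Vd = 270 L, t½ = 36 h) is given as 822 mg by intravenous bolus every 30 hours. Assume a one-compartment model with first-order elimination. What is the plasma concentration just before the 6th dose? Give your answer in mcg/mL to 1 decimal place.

3.7 mcg/mL

f = (1/2)^(τ/t½) = (1/2)^(30/36) ≈ 0.5612.
C₀ = D/Vd = 822/270 ≈ 3.044 mcg/mL.
Before the 6th dose, 5 doses have been given. Superposition: Cmin = C₀·(f + f² + … + f^5).
≈ 3.044 × (0.5612 + 0.3149 + 0.1767 + 0.0992 + 0.0557) ≈ 3.044 × 1.2077 ≈ 3.676 mcg/mL.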